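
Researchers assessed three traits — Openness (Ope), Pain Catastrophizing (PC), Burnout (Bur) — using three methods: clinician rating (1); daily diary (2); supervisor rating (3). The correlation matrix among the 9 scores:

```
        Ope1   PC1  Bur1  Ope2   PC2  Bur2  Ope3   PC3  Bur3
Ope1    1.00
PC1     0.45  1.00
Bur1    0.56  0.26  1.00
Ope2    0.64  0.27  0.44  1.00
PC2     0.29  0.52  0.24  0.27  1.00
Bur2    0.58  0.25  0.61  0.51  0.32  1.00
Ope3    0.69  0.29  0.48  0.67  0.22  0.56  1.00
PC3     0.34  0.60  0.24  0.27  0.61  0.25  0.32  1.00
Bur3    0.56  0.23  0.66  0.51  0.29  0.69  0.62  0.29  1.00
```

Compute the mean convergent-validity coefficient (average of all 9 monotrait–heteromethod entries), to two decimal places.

Convergent values: 0.64, 0.69, 0.67, 0.52, 0.60, 0.61, 0.61, 0.66, 0.69; mean = 5.69/9 = 0.63.

0.63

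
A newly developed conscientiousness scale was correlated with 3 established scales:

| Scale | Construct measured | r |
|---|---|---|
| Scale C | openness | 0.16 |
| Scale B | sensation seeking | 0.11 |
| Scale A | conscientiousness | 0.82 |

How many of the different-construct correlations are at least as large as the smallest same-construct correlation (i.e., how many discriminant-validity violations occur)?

Convergent (same construct = conscientiousness): Scale A.
Smallest convergent = 0.82. Discriminant values: 0.16, 0.11; count ≥ 0.82 → 0.

0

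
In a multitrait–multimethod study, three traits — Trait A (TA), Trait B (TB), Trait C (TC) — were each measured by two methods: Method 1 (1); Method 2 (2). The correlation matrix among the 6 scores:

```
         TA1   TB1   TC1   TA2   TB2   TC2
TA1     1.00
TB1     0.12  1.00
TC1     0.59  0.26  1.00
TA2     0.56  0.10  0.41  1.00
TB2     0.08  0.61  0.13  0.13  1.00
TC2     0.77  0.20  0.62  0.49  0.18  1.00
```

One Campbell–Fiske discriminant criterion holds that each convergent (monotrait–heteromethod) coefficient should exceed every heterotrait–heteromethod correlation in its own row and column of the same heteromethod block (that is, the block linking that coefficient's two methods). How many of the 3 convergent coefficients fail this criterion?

Convergent coefficients and their comparison sets:
TA (methods 1·2): 0.56 vs {0.08, 0.10, 0.77, 0.41} → fail.
TB (methods 1·2): 0.61 vs {0.10, 0.08, 0.20, 0.13} → pass.
TC (methods 1·2): 0.62 vs {0.41, 0.77, 0.13, 0.20} → fail.
2 of 3 fail.

2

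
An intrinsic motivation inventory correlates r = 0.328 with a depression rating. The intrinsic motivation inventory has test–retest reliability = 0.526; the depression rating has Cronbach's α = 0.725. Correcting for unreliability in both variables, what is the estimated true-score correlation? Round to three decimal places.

r_true = r_obs / √(r_xx · r_yy) = 0.328 / √(0.526 × 0.725) = 0.328 / √0.381350 = 0.328 / 0.6175 ≈ 0.531.

0.531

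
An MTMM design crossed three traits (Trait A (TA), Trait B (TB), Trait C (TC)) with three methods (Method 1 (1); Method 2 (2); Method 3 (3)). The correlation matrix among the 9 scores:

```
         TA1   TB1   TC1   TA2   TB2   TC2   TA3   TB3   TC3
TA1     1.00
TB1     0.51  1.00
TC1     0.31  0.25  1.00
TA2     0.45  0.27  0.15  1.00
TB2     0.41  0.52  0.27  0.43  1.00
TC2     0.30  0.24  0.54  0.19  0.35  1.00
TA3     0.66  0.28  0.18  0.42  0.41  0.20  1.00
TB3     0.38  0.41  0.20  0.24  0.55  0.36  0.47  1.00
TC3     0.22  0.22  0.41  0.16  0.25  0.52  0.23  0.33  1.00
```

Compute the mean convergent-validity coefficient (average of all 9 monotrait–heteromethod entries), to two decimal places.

Convergent values: 0.45, 0.66, 0.42, 0.52, 0.41, 0.55, 0.54, 0.41, 0.52; mean = 4.48/9 = 0.50.

0.50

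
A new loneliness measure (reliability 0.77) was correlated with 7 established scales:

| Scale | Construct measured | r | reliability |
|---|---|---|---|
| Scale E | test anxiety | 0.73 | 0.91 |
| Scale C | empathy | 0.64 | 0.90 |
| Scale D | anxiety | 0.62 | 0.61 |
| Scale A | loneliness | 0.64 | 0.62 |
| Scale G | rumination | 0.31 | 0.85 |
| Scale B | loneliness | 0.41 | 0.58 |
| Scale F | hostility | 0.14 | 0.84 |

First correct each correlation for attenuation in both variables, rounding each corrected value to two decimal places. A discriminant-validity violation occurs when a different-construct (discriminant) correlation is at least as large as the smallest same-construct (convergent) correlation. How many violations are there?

3

Disattenuated r (r / √(r_scale · r_new)):
  Scale E (disc): 0.73 / √(0.91·0.77) = 0.87
  Scale C (disc): 0.64 / √(0.90·0.77) = 0.77
  Scale D (disc): 0.62 / √(0.61·0.77) = 0.90
  Scale A (conv): 0.64 / √(0.62·0.77) = 0.93
  Scale G (disc): 0.31 / √(0.85·0.77) = 0.38
  Scale B (conv): 0.41 / √(0.58·0.77) = 0.61
  Scale F (disc): 0.14 / √(0.84·0.77) = 0.17
Smallest convergent = 0.61. Discriminant values: 0.87, 0.77, 0.90, 0.38, 0.17; count ≥ 0.61 → 3.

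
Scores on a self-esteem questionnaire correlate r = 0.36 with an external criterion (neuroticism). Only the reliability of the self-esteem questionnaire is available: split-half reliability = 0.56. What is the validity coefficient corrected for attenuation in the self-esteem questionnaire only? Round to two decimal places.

0.48

Single correction: r_c = r_obs / √r_xx = 0.36 / √0.56 = 0.36 / 0.7483 ≈ 0.48.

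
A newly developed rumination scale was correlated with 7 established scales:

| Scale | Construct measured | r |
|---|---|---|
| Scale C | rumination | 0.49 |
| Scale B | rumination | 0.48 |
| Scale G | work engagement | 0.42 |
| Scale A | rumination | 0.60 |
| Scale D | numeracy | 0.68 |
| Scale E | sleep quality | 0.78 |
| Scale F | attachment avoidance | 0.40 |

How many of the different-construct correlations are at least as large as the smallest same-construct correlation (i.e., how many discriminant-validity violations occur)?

Convergent (same construct = rumination): Scale C, Scale B, Scale A.
Smallest convergent = 0.48. Discriminant values: 0.42, 0.68, 0.78, 0.40; count ≥ 0.48 → 2.

2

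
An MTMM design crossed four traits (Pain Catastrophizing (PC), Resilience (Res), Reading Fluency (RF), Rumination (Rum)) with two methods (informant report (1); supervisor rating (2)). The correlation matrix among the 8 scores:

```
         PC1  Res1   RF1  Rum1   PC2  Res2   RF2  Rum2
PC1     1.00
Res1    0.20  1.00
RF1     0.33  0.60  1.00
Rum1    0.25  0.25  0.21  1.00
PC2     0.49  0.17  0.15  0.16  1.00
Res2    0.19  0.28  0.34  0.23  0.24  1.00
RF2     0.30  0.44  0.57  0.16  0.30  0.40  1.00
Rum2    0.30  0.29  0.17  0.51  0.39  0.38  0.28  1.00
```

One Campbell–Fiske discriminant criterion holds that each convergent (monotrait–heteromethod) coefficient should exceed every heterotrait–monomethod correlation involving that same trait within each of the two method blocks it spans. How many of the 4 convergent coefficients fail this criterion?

2

Checking each validity diagonal entry against its comparison values:
PC (methods 1·2): 0.49 vs {0.20, 0.24, 0.33, 0.30, 0.25, 0.39} → pass.
Res (methods 1·2): 0.28 vs {0.20, 0.24, 0.60, 0.40, 0.25, 0.38} → fail.
RF (methods 1·2): 0.57 vs {0.33, 0.30, 0.60, 0.40, 0.21, 0.28} → fail.
Rum (methods 1·2): 0.51 vs {0.25, 0.39, 0.25, 0.38, 0.21, 0.28} → pass.
2 of 4 fail.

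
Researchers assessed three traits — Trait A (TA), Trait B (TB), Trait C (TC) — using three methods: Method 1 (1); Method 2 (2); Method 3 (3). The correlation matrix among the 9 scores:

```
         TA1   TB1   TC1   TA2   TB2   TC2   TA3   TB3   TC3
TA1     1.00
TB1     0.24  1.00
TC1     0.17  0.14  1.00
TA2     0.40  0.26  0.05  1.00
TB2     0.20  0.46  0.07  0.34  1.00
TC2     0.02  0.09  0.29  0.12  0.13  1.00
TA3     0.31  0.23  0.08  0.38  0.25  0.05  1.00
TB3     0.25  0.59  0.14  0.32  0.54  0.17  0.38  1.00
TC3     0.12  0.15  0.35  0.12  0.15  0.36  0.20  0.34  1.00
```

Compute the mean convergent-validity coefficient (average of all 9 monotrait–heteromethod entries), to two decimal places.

Convergent values: 0.40, 0.31, 0.38, 0.46, 0.59, 0.54, 0.29, 0.35, 0.36; mean = 3.68/9 = 0.41.

0.41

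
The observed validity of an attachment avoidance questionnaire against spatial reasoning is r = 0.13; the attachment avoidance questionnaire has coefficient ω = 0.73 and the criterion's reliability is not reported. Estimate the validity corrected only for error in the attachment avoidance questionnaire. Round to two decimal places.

Single correction: r_c = r_obs / √r_xx = 0.13 / √0.73 = 0.13 / 0.8544 ≈ 0.15.

0.15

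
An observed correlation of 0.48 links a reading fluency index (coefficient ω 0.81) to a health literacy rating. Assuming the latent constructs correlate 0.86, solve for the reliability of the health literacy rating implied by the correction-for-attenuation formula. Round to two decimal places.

0.38

r_true = r_obs / √(r_xx · r_yy) ⇒ 0.86 = 0.48 / √(0.81 · r_yy).
√(0.81 · r_yy) = 0.48 / 0.86 = 0.5581; 0.81 · r_yy = 0.3115; r_yy = 0.3115 / 0.81 ≈ 0.38.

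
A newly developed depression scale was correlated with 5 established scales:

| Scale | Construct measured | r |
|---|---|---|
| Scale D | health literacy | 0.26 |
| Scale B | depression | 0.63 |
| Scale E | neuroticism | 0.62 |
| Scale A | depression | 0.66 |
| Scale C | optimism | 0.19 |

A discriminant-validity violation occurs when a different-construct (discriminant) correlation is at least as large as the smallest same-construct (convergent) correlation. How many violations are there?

Convergent (same construct = depression): Scale B, Scale A.
Smallest convergent = 0.63. Discriminant values: 0.26, 0.62, 0.19; count ≥ 0.63 → 0.

0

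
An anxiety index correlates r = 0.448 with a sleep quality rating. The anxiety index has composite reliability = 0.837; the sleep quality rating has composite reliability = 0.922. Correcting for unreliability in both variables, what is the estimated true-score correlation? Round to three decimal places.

r_true = r_obs / √(r_xx · r_yy) = 0.448 / √(0.837 × 0.922) = 0.448 / √0.771714 = 0.448 / 0.8785 ≈ 0.510.

0.510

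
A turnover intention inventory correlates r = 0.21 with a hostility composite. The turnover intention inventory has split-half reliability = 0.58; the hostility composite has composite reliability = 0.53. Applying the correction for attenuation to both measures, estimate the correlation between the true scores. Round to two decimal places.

0.38

r_true = r_obs / √(r_xx · r_yy) = 0.21 / √(0.58 × 0.53) = 0.21 / √0.3074 = 0.21 / 0.5544 ≈ 0.38.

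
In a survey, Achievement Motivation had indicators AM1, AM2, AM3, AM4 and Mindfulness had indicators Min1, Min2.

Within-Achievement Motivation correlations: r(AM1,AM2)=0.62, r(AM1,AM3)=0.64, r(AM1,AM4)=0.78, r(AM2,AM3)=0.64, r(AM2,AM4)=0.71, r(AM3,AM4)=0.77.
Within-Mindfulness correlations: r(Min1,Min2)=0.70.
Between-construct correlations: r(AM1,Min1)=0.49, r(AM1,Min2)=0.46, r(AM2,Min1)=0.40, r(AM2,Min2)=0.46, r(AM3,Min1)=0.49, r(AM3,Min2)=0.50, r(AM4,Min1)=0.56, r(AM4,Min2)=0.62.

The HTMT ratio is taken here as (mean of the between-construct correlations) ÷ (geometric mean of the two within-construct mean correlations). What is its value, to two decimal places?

Mean between = 3.98/8 = 0.4975.
Mean within-AM = 4.16/6 = 0.6933; mean within-Min = 0.70/1 = 0.7000.
Geometric mean = √(0.6933 × 0.7000) = 0.6966.
HTMT = 0.4975 / 0.6966 = 0.71.

0.71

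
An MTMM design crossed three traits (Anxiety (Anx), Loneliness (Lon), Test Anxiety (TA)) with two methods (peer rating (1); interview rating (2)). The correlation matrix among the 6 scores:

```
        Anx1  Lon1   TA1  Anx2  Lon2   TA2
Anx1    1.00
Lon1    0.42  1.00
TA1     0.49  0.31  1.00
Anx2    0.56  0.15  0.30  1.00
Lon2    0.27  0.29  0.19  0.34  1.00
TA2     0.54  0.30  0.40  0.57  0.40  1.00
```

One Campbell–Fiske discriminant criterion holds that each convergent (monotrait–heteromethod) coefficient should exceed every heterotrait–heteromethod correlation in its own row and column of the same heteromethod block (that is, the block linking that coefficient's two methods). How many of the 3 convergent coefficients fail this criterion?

Convergent coefficients and their comparison sets:
Anx (methods 1·2): 0.56 vs {0.27, 0.15, 0.54, 0.30} → pass.
Lon (methods 1·2): 0.29 vs {0.15, 0.27, 0.30, 0.19} → fail.
TA (methods 1·2): 0.40 vs {0.30, 0.54, 0.19, 0.30} → fail.
2 of 3 fail.

2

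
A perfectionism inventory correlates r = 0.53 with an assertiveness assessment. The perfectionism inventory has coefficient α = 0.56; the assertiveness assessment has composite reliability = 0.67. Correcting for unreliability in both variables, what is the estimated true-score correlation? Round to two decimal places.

0.87

r_true = r_obs / √(r_xx · r_yy) = 0.53 / √(0.56 × 0.67) = 0.53 / √0.3752 = 0.53 / 0.6125 ≈ 0.87.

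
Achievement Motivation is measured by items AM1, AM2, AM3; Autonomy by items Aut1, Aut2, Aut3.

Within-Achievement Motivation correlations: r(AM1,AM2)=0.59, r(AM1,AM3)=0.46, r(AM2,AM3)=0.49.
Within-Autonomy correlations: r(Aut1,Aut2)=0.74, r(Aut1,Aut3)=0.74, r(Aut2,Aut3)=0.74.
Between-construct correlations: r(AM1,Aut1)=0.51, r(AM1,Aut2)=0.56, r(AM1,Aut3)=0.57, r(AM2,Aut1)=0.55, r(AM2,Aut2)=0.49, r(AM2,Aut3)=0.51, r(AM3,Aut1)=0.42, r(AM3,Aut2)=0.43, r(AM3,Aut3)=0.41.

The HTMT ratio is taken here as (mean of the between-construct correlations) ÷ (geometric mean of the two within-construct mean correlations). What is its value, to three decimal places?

0.802

Mean heterotrait r = 4.45/9 = 0.4944.
Mean within-AM = 1.54/3 = 0.5133; mean within-Aut = 2.22/3 = 0.7400.
Geometric mean = √(0.5133 × 0.7400) = 0.6163.
HTMT = 0.4944 / 0.6163 = 0.802.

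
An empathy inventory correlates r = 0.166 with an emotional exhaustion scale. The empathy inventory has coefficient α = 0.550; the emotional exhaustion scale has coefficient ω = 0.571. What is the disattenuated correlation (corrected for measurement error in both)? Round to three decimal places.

r_true = r_obs / √(r_xx · r_yy) = 0.166 / √(0.550 × 0.571) = 0.166 / √0.314050 = 0.166 / 0.5604 ≈ 0.296.

0.296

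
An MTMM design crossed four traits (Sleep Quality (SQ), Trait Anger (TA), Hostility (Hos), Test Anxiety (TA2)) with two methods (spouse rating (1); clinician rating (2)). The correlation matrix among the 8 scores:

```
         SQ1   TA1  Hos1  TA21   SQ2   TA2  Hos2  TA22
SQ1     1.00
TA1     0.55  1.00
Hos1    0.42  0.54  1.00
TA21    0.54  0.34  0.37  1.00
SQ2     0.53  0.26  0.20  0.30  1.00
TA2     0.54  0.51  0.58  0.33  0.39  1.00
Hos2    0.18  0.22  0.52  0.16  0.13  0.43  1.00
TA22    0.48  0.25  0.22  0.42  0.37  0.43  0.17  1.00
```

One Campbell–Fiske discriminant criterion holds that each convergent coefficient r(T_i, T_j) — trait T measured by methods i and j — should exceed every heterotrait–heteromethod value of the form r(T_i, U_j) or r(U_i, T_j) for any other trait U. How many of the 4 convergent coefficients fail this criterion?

4

Checking each validity diagonal entry against its comparison values:
SQ (methods 1·2): 0.53 vs {0.54, 0.26, 0.18, 0.20, 0.48, 0.30} → fail.
TA (methods 1·2): 0.51 vs {0.26, 0.54, 0.22, 0.58, 0.25, 0.33} → fail.
Hos (methods 1·2): 0.52 vs {0.20, 0.18, 0.58, 0.22, 0.22, 0.16} → fail.
TA2 (methods 1·2): 0.42 vs {0.30, 0.48, 0.33, 0.25, 0.16, 0.22} → fail.
4 of 4 fail.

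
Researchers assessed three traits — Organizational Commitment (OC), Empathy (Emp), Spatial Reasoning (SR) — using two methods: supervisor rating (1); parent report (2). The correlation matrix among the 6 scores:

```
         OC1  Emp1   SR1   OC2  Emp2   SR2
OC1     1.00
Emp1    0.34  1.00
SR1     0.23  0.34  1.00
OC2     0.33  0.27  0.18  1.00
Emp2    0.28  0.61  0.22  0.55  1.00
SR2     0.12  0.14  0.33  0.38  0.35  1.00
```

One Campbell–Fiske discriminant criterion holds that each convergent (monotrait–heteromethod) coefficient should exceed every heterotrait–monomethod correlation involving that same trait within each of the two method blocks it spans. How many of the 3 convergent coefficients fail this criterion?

Convergent coefficients and their comparison sets:
OC (methods 1·2): 0.33 vs {0.34, 0.55, 0.23, 0.38} → fail.
Emp (methods 1·2): 0.61 vs {0.34, 0.55, 0.34, 0.35} → pass.
SR (methods 1·2): 0.33 vs {0.23, 0.38, 0.34, 0.35} → fail.
2 of 3 fail.

2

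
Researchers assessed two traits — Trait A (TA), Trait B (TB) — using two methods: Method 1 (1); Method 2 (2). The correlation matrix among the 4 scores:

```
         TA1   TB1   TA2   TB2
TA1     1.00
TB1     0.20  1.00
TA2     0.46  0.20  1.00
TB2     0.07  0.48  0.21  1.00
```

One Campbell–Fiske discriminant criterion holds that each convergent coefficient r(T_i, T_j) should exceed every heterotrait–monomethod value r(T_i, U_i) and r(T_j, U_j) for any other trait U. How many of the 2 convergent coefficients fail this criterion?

0

Convergent coefficients and their comparison sets:
TA (methods 1·2): 0.46 vs {0.20, 0.21} → pass.
TB (methods 1·2): 0.48 vs {0.20, 0.21} → pass.
0 of 2 fail.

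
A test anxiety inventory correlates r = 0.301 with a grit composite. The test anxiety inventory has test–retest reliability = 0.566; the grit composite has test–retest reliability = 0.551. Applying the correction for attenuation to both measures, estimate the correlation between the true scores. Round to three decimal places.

0.539

r_true = r_obs / √(r_xx · r_yy) = 0.301 / √(0.566 × 0.551) = 0.301 / √0.311866 = 0.301 / 0.5584 ≈ 0.539.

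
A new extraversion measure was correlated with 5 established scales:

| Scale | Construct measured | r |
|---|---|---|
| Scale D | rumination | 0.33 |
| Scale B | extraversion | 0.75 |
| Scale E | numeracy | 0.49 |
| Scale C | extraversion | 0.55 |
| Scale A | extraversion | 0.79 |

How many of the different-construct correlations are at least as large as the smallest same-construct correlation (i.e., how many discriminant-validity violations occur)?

Convergent (same construct = extraversion): Scale B, Scale C, Scale A.
Smallest convergent = 0.55. Discriminant values: 0.33, 0.49; count ≥ 0.55 → 0.

0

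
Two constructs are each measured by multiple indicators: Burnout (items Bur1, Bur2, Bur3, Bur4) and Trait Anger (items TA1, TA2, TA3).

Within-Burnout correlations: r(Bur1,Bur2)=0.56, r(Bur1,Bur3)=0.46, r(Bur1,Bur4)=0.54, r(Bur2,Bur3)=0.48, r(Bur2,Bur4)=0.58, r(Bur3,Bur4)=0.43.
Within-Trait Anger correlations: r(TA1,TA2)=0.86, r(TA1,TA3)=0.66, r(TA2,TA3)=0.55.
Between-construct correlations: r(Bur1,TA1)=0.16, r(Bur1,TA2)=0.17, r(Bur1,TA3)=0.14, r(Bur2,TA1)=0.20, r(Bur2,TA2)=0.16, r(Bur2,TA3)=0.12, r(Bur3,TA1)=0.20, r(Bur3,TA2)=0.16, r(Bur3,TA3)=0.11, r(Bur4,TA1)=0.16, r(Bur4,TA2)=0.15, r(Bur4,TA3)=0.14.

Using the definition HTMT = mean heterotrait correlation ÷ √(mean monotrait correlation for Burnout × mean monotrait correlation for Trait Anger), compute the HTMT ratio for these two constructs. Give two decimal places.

0.26

Mean between = 1.87/12 = 0.1558.
Mean within-Bur = 3.05/6 = 0.5083; mean within-TA = 2.07/3 = 0.6900.
Geometric mean = √(0.5083 × 0.6900) = 0.5922.
HTMT = 0.1558 / 0.5922 = 0.26.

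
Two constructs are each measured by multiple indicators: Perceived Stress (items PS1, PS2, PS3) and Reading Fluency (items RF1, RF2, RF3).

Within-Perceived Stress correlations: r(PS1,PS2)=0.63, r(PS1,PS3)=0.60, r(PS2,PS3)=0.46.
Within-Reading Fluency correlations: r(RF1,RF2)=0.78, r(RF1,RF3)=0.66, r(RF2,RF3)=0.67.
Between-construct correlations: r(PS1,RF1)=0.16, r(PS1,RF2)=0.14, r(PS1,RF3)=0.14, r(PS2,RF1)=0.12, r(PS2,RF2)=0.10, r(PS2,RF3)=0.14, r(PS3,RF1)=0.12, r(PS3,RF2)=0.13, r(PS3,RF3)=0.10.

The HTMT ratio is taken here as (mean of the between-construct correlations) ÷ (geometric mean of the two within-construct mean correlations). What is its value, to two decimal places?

0.20

Between-construct mean = 1.15/9 = 0.1278.
Mean within-PS = 1.69/3 = 0.5633; mean within-RF = 2.11/3 = 0.7033.
Geometric mean = √(0.5633 × 0.7033) = 0.6294.
HTMT = 0.1278 / 0.6294 = 0.20.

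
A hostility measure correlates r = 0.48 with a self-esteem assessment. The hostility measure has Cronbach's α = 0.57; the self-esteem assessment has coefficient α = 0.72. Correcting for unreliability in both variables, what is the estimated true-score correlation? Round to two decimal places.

0.75

r_true = r_obs / √(r_xx · r_yy) = 0.48 / √(0.57 × 0.72) = 0.48 / √0.4104 = 0.48 / 0.6406 ≈ 0.75.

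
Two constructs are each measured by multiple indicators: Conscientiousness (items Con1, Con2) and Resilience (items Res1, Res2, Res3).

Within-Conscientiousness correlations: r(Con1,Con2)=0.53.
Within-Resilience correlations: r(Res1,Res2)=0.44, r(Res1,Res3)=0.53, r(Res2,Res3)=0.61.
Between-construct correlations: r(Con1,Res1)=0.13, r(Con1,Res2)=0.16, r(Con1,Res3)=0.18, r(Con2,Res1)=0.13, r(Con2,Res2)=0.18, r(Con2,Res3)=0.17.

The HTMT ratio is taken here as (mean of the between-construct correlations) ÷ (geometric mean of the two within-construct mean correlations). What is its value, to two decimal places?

0.30

Mean heterotrait r = 0.95/6 = 0.1583.
Mean within-Con = 0.53/1 = 0.5300; mean within-Res = 1.58/3 = 0.5267.
Geometric mean = √(0.5300 × 0.5267) = 0.5283.
HTMT = 0.1583 / 0.5283 = 0.30.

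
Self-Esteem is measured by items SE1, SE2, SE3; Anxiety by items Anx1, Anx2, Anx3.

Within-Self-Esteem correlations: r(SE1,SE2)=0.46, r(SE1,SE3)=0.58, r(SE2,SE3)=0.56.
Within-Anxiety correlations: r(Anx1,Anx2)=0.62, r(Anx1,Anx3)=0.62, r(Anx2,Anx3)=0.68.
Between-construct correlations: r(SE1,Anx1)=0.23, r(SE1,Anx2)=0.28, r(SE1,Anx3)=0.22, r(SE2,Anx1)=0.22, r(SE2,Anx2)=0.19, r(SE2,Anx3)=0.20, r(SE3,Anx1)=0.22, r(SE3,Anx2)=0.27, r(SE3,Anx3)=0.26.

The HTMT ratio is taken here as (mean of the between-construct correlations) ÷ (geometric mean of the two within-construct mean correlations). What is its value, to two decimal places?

Mean between = 2.09/9 = 0.2322.
Mean within-SE = 1.60/3 = 0.5333; mean within-Anx = 1.92/3 = 0.6400.
Geometric mean = √(0.5333 × 0.6400) = 0.5842.
HTMT = 0.2322 / 0.5842 = 0.40.

0.40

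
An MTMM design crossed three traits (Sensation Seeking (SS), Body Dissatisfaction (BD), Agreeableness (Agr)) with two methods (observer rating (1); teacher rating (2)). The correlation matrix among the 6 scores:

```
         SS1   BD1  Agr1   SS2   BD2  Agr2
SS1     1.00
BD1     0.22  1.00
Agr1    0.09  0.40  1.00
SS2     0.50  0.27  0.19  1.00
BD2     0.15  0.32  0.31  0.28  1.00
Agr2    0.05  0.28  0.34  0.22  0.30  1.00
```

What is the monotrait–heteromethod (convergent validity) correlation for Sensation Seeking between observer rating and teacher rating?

0.50

Same trait (SS), different methods: r(SS1, SS2) = 0.50.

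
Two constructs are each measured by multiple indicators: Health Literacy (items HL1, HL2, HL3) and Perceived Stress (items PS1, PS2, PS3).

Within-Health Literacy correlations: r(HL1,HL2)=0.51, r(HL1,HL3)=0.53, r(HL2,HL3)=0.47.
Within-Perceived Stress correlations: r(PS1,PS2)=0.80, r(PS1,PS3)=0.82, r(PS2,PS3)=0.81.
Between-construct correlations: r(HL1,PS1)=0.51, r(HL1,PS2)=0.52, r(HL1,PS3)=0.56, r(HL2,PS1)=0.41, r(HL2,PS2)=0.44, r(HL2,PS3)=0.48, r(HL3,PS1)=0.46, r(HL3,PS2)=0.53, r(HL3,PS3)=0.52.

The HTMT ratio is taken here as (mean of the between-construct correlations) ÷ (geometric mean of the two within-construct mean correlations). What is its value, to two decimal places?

Between-construct mean = 4.43/9 = 0.4922.
Mean within-HL = 1.51/3 = 0.5033; mean within-PS = 2.43/3 = 0.8100.
Geometric mean = √(0.5033 × 0.8100) = 0.6385.
HTMT = 0.4922 / 0.6385 = 0.77.

0.77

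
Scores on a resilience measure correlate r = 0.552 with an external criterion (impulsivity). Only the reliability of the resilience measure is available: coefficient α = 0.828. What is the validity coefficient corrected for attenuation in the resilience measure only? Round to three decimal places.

Single correction: r_c = r_obs / √r_xx = 0.552 / √0.828 = 0.552 / 0.9099 ≈ 0.607.

0.607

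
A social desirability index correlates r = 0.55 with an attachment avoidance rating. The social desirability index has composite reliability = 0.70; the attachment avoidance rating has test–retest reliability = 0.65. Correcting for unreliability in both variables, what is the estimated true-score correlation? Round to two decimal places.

0.82

r_true = r_obs / √(r_xx · r_yy) = 0.55 / √(0.70 × 0.65) = 0.55 / √0.4550 = 0.55 / 0.6745 ≈ 0.82.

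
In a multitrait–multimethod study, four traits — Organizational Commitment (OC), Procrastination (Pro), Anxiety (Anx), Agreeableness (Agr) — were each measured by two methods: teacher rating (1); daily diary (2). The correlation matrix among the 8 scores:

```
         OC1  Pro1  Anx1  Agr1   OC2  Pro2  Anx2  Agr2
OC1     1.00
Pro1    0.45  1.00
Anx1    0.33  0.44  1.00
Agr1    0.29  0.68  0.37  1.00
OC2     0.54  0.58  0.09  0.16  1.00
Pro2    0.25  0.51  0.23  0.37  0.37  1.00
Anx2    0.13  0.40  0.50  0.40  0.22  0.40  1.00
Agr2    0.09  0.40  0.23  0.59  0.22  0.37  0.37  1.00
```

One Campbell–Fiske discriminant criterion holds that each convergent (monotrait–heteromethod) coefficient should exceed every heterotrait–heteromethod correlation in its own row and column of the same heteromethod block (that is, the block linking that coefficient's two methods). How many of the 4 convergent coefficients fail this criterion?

2

Each convergent coefficient versus the relevant comparison correlations:
OC (methods 1·2): 0.54 vs {0.25, 0.58, 0.13, 0.09, 0.09, 0.16} → fail.
Pro (methods 1·2): 0.51 vs {0.58, 0.25, 0.40, 0.23, 0.40, 0.37} → fail.
Anx (methods 1·2): 0.50 vs {0.09, 0.13, 0.23, 0.40, 0.23, 0.40} → pass.
Agr (methods 1·2): 0.59 vs {0.16, 0.09, 0.37, 0.40, 0.40, 0.23} → pass.
2 of 4 fail.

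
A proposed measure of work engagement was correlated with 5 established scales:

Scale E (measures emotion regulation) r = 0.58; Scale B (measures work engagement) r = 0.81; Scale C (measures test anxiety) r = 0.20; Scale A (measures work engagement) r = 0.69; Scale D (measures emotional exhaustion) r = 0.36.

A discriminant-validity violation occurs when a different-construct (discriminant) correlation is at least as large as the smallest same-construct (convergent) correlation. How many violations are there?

0

Convergent (same construct = work engagement): Scale B, Scale A.
Smallest convergent = 0.69. Discriminant values: 0.58, 0.20, 0.36; count ≥ 0.69 → 0.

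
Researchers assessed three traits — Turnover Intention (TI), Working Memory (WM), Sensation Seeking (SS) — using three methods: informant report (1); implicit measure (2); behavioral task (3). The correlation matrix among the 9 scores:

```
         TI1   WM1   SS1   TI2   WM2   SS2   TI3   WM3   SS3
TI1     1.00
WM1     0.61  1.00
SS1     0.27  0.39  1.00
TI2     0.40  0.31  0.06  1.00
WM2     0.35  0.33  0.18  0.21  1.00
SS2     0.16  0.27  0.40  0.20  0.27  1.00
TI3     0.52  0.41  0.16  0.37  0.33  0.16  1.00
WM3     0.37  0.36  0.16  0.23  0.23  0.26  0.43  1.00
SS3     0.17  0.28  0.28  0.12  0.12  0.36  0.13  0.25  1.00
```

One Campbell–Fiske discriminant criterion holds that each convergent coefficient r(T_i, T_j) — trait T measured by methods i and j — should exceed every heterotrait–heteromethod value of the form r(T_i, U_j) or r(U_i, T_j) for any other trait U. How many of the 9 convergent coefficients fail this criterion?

4

Convergent coefficients and their comparison sets:
TI (methods 1·2): 0.40 vs {0.35, 0.31, 0.16, 0.06} → pass.
TI (methods 1·3): 0.52 vs {0.37, 0.41, 0.17, 0.16} → pass.
TI (methods 2·3): 0.37 vs {0.23, 0.33, 0.12, 0.16} → pass.
WM (methods 1·2): 0.33 vs {0.31, 0.35, 0.27, 0.18} → fail.
WM (methods 1·3): 0.36 vs {0.41, 0.37, 0.28, 0.16} → fail.
WM (methods 2·3): 0.23 vs {0.33, 0.23, 0.12, 0.26} → fail.
SS (methods 1·2): 0.40 vs {0.06, 0.16, 0.18, 0.27} → pass.
SS (methods 1·3): 0.28 vs {0.16, 0.17, 0.16, 0.28} → fail.
SS (methods 2·3): 0.36 vs {0.16, 0.12, 0.26, 0.12} → pass.
4 of 9 fail.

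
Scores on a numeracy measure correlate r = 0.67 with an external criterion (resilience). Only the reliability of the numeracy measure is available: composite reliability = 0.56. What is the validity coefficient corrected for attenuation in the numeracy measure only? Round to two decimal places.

0.90

Single correction: r_c = r_obs / √r_xx = 0.67 / √0.56 = 0.67 / 0.7483 ≈ 0.90.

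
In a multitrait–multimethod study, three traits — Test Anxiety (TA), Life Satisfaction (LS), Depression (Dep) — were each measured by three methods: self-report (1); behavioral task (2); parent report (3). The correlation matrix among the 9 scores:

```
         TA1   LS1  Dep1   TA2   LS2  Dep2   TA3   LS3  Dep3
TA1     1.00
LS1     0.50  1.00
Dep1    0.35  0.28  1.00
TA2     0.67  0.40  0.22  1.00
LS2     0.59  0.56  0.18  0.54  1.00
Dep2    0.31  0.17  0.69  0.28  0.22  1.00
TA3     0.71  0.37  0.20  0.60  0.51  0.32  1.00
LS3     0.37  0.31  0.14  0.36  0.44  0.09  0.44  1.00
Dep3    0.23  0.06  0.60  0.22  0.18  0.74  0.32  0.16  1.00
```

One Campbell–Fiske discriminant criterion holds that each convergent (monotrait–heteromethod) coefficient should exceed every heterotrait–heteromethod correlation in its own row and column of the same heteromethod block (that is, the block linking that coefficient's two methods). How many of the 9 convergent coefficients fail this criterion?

3

Convergent coefficients and their comparison sets:
TA (methods 1·2): 0.67 vs {0.59, 0.40, 0.31, 0.22} → pass.
TA (methods 1·3): 0.71 vs {0.37, 0.37, 0.23, 0.20} → pass.
TA (methods 2·3): 0.60 vs {0.36, 0.51, 0.22, 0.32} → pass.
LS (methods 1·2): 0.56 vs {0.40, 0.59, 0.17, 0.18} → fail.
LS (methods 1·3): 0.31 vs {0.37, 0.37, 0.06, 0.14} → fail.
LS (methods 2·3): 0.44 vs {0.51, 0.36, 0.18, 0.09} → fail.
Dep (methods 1·2): 0.69 vs {0.22, 0.31, 0.18, 0.17} → pass.
Dep (methods 1·3): 0.60 vs {0.20, 0.23, 0.14, 0.06} → pass.
Dep (methods 2·3): 0.74 vs {0.32, 0.22, 0.09, 0.18} → pass.
3 of 9 fail.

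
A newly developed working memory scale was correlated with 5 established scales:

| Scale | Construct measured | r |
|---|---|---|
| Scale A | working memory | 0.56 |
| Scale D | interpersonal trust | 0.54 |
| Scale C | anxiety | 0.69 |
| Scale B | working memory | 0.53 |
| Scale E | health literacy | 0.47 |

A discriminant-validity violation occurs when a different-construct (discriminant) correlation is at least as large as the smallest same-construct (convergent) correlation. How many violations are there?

2

Convergent (same construct = working memory): Scale A, Scale B.
Smallest convergent = 0.53. Discriminant values: 0.54, 0.69, 0.47; count ≥ 0.53 → 2.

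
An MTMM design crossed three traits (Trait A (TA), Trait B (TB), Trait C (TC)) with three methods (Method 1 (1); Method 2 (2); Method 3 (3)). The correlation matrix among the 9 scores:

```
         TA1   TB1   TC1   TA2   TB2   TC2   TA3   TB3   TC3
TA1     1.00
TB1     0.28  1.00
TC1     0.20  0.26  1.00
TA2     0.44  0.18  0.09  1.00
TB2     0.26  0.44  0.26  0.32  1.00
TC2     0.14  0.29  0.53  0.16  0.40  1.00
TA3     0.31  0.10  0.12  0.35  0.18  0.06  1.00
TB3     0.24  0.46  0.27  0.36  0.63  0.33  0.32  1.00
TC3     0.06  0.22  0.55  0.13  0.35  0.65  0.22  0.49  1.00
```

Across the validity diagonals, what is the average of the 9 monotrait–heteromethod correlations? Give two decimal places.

Convergent values: 0.44, 0.31, 0.35, 0.44, 0.46, 0.63, 0.53, 0.55, 0.65; mean = 4.36/9 = 0.48.

0.48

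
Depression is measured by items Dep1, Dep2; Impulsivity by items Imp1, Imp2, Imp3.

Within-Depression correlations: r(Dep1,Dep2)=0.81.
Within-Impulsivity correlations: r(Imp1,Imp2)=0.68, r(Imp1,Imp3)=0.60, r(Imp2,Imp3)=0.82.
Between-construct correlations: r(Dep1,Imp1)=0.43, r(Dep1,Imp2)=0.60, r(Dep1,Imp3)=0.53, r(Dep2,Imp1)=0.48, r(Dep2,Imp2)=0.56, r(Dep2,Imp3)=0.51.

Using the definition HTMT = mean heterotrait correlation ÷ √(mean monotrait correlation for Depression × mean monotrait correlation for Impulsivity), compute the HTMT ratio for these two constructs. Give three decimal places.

0.688

Mean between = 3.11/6 = 0.5183.
Mean within-Dep = 0.81/1 = 0.8100; mean within-Imp = 2.10/3 = 0.7000.
Geometric mean = √(0.8100 × 0.7000) = 0.7530.
HTMT = 0.5183 / 0.7530 = 0.688.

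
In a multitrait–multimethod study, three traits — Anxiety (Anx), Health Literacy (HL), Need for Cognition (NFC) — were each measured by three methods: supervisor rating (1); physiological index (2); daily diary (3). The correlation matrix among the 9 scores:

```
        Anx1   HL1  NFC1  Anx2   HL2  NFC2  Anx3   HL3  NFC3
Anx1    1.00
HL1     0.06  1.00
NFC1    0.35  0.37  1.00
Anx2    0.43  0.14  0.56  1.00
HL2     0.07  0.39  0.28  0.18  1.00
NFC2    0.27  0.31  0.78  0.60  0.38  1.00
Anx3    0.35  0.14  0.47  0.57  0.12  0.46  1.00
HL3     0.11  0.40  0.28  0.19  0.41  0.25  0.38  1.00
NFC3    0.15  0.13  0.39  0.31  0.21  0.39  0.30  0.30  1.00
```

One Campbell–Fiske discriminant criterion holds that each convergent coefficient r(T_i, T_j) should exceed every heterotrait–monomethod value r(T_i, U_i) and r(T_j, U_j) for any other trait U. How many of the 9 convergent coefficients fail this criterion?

Each convergent coefficient versus the relevant comparison correlations:
Anx (methods 1·2): 0.43 vs {0.06, 0.18, 0.35, 0.60} → fail.
Anx (methods 1·3): 0.35 vs {0.06, 0.38, 0.35, 0.30} → fail.
Anx (methods 2·3): 0.57 vs {0.18, 0.38, 0.60, 0.30} → fail.
HL (methods 1·2): 0.39 vs {0.06, 0.18, 0.37, 0.38} → pass.
HL (methods 1·3): 0.40 vs {0.06, 0.38, 0.37, 0.30} → pass.
HL (methods 2·3): 0.41 vs {0.18, 0.38, 0.38, 0.30} → pass.
NFC (methods 1·2): 0.78 vs {0.35, 0.60, 0.37, 0.38} → pass.
NFC (methods 1·3): 0.39 vs {0.35, 0.30, 0.37, 0.30} → pass.
NFC (methods 2·3): 0.39 vs {0.60, 0.30, 0.38, 0.30} → fail.
4 of 9 fail.

4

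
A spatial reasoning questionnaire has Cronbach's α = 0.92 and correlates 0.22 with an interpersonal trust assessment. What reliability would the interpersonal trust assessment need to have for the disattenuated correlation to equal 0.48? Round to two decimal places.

0.23

r_true = r_obs / √(r_xx · r_yy) ⇒ 0.48 = 0.22 / √(0.92 · r_yy).
√(0.92 · r_yy) = 0.22 / 0.48 = 0.4583; 0.92 · r_yy = 0.2100; r_yy = 0.2100 / 0.92 ≈ 0.23.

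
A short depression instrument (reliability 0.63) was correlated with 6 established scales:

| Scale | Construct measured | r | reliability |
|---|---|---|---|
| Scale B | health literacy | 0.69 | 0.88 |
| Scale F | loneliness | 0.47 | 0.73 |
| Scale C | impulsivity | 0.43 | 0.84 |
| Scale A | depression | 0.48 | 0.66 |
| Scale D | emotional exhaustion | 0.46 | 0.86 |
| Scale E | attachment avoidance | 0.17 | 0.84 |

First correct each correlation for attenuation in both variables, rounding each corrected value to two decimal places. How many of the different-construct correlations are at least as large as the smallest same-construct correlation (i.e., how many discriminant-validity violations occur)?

Disattenuated r (r / √(r_scale · r_new)):
  Scale B (disc): 0.69 / √(0.88·0.63) = 0.93
  Scale F (disc): 0.47 / √(0.73·0.63) = 0.69
  Scale C (disc): 0.43 / √(0.84·0.63) = 0.59
  Scale A (conv): 0.48 / √(0.66·0.63) = 0.74
  Scale D (disc): 0.46 / √(0.86·0.63) = 0.62
  Scale E (disc): 0.17 / √(0.84·0.63) = 0.23
Smallest convergent = 0.74. Discriminant values: 0.93, 0.69, 0.59, 0.62, 0.23; count ≥ 0.74 → 1.

1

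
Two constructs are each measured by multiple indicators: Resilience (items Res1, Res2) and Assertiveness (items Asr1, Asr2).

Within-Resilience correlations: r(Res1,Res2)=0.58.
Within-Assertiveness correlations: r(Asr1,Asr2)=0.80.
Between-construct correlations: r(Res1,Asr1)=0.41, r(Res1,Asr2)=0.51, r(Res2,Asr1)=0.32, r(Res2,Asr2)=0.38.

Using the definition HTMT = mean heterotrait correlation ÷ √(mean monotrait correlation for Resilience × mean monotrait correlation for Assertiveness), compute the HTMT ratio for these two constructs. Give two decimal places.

Between-construct mean = 1.62/4 = 0.4050.
Mean within-Res = 0.58/1 = 0.5800; mean within-Asr = 0.80/1 = 0.8000.
Geometric mean = √(0.5800 × 0.8000) = 0.6812.
HTMT = 0.4050 / 0.6812 = 0.59.

0.59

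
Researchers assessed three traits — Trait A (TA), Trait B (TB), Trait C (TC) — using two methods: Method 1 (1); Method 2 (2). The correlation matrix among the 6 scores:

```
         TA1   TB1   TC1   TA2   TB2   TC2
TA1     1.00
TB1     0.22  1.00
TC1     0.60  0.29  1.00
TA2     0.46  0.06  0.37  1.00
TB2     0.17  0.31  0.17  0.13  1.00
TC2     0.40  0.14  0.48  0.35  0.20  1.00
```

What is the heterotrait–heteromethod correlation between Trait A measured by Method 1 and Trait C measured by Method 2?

0.40

Different traits and methods: r(TA1, TC2) = 0.40.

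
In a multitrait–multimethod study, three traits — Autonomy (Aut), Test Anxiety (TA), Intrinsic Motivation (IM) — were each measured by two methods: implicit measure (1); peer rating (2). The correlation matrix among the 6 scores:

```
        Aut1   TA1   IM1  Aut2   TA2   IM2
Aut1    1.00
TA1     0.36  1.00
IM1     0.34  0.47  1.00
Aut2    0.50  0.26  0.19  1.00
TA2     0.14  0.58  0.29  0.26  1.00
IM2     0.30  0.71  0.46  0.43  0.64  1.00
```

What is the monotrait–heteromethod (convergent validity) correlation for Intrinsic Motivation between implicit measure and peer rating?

0.46

Same trait (IM), different methods: r(IM1, IM2) = 0.46.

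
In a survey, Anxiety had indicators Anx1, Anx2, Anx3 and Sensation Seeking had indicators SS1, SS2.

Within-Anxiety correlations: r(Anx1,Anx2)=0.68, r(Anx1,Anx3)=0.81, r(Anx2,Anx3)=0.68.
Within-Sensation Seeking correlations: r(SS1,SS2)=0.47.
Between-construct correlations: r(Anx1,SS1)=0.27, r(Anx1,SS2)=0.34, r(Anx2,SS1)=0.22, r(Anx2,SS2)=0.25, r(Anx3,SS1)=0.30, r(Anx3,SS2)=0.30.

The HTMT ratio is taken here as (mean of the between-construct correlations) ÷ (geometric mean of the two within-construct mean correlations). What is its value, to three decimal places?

0.480

Mean heterotrait r = 1.68/6 = 0.2800.
Mean within-Anx = 2.17/3 = 0.7233; mean within-SS = 0.47/1 = 0.4700.
Geometric mean = √(0.7233 × 0.4700) = 0.5831.
HTMT = 0.2800 / 0.5831 = 0.480.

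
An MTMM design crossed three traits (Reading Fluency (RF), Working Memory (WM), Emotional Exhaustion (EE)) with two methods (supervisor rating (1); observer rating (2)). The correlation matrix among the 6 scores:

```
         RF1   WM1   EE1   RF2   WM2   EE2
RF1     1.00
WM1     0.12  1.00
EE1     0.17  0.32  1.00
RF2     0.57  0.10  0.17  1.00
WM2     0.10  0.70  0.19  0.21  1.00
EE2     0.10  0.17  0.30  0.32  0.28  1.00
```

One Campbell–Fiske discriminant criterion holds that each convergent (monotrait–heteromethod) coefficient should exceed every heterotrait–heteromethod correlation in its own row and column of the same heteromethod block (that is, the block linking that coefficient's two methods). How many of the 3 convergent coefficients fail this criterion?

0

Checking each validity diagonal entry against its comparison values:
RF (methods 1·2): 0.57 vs {0.10, 0.10, 0.10, 0.17} → pass.
WM (methods 1·2): 0.70 vs {0.10, 0.10, 0.17, 0.19} → pass.
EE (methods 1·2): 0.30 vs {0.17, 0.10, 0.19, 0.17} → pass.
0 of 3 fail.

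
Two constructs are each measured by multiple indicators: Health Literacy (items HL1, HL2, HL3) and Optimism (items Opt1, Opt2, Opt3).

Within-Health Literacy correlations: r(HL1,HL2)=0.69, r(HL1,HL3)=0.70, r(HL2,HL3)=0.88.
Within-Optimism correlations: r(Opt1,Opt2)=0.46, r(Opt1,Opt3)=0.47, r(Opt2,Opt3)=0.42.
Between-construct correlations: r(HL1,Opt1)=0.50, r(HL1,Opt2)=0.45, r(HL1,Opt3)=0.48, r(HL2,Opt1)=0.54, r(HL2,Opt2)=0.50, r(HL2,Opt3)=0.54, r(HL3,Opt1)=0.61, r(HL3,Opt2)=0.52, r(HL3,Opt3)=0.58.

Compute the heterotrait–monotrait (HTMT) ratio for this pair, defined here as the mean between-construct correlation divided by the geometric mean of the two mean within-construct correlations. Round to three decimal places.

Between-construct mean = 4.72/9 = 0.5244.
Mean within-HL = 2.27/3 = 0.7567; mean within-Opt = 1.35/3 = 0.4500.
Geometric mean = √(0.7567 × 0.4500) = 0.5835.
HTMT = 0.5244 / 0.5835 = 0.899.

0.899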